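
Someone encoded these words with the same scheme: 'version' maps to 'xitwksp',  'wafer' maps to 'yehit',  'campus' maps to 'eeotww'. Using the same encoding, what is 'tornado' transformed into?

vstrchq

The shifts repeat in a cycle of length 2: positions 0,1,… shift by +2, +4, then the pattern repeats.
Applying it to tornado: t+2=v, o+4=s, r+2=t, n+4=r, a+2=c, d+4=h, o+2=q.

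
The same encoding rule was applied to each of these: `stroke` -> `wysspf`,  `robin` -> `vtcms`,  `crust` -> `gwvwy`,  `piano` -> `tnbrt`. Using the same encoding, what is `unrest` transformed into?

Shifts by position in stroke: pos 0: s→w (+4), pos 1: t→y (+5), pos 2: r→s (+1), pos 3: o→s (+4), pos 4: k→p (+5), pos 5: e→f (+1) — repeating every 3. It's a Vigenère-style cipher with numeric key [4,5,1]: position i shifts by key[i mod 3].
For unrest: u+4=y, n+5=s, r+1=s, e+4=i, s+5=x, t+1=u.

yssixu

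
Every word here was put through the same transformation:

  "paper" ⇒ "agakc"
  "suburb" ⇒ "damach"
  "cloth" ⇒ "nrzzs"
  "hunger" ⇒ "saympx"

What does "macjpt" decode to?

Shifts by position in paper: pos 0: p→a (+11), pos 1: a→g (+6), pos 2: p→a (+11), pos 3: e→k (+6) — repeating every 2. The shifts repeat in a cycle of length 2: positions 0,1,… shift by +11, +6, then the pattern repeats.
Decoding macjpt: m−11=b, a−6=u, c−11=r, j−6=d, p−11=e, t−6=n.

burden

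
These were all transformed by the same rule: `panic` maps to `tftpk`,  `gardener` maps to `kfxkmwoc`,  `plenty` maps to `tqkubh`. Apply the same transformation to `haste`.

lfyam

In panic: p→t is +4, a→f is +5, n→t is +6, i→p is +7 — the shift increases by 1 each position. Each letter shifts forward by (position + 4), i.e. 4, 5, 6, … — the shift grows by one for each successive letter.
On haste: h+4=l, a+5=f, s+6=y, t+7=a, e+8=m.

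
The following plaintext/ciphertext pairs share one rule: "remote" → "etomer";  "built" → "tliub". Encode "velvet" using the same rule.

The output letters match the input read backwards: remote reversed is etomer. It's just the letters in reverse order.
On velvet: reverse → tevlev.

tevlev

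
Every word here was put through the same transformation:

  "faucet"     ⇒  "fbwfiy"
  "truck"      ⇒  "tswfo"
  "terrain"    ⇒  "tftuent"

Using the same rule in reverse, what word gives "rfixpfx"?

regular

In faucet: f→f is +0, a→b is +1, u→w is +2, c→f is +3 — the shift increases by 1 each position. Letter i (0-indexed) is shifted by i+0, so successive shifts are 0, 1, 2, ….
Decoding rfixpfx: r−0=r, f−1=e, i−2=g, x−3=u, p−4=l, f−5=a, x−6=r.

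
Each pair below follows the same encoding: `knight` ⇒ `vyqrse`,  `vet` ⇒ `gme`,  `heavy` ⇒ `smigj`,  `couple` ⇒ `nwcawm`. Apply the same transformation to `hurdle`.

Vowels shift forward by 8 and consonants shift forward by 11.
On hurdle: h(cons)+11=s, u(vowel)+8=c, r(cons)+11=c, d(cons)+11=o, l(cons)+11=w, e(vowel)+8=m.

sccowm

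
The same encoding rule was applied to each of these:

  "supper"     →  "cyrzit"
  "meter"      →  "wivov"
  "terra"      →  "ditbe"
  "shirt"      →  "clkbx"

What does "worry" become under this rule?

gstbc

Shifts by position in supper: pos 0: s→c (+10), pos 1: u→y (+4), pos 2: p→r (+2), pos 3: p→z (+10), pos 4: e→i (+4), pos 5: r→t (+2) — repeating every 3. The shifts repeat in a cycle of length 3: positions 0,1,… shift by +10, +4, +2, then the pattern repeats.
Applying it to worry: w+10=g, o+4=s, r+2=t, r+10=b, y+4=c.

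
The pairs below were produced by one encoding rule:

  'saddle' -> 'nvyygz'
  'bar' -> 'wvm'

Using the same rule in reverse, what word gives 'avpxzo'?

Compare letters: s→n is +21, a→v is +21, d→y is +21 — a constant shift. Each letter is shifted forward by 21 in the alphabet (a Caesar shift of +21).
Undoing it on avpxzo: a−21=f, v−21=a, p−21=u, x−21=c, z−21=e, o−21=t.

faucet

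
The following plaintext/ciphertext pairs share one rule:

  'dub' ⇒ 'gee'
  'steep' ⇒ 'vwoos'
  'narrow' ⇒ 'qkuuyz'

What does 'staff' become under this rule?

The rule splits by letter class: vowels +10, consonants +3.
On staff: s(cons)+3=v, t(cons)+3=w, a(vowel)+10=k, f(cons)+3=i, f(cons)+3=i.

vwkii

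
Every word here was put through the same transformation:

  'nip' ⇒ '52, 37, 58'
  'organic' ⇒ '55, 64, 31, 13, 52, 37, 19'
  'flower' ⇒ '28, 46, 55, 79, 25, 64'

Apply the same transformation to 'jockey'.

40, 55, 19, 43, 25, 85

n(#14)→52 and i(#9)→37: differences scale by 3, so n = 3·pos + 10. The formula is n = 3×(alphabet index, a=1) + 10.
For jockey: j=10→40, o=15→55, c=3→19, k=11→43, e=5→25, y=25→85.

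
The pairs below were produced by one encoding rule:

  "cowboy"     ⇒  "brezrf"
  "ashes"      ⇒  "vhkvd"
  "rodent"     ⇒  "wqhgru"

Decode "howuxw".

turtle

Read the word backwards and shift each letter +3.
Decoding howuxw: shift back: h−3=e, o−3=l, w−3=t, u−3=r, x−3=u, w−3=t → eltrut; then reverse → turtle.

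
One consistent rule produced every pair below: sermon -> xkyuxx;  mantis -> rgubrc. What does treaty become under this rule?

yxlici

The shift increases by 1 at each position, starting from +5: 5, 6, 7, ….
On treaty: t+5=y, r+6=x, e+7=l, a+8=i, t+9=c, y+10=i.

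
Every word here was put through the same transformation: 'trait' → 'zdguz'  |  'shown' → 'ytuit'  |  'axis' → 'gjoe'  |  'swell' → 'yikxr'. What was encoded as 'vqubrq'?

people

The shifts repeat in a cycle of length 2: positions 0,1,… shift by +6, +12, then the pattern repeats.
Reversing it on vqubrq: v−6=p, q−12=e, u−6=o, b−12=p, r−6=l, q−12=e.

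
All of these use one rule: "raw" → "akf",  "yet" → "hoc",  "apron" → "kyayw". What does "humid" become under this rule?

qevsm

The shift depends on letter class: consonant r→a is +9, but vowel a→k is +10. The rule splits by letter class: vowels +10, consonants +9.
For humid: h(cons)+9=q, u(vowel)+10=e, m(cons)+9=v, i(vowel)+10=s, d(cons)+9=m.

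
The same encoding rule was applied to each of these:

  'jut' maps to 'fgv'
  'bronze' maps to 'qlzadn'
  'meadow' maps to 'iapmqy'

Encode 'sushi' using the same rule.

The output letters match the input read backwards, each shifted +12: jut reversed is tuj. Two steps: reverse the string, then apply a Caesar shift of +12.
On sushi: reverse → ihsus; then shift: i+12=u, h+12=t, s+12=e, u+12=g, s+12=e.

utege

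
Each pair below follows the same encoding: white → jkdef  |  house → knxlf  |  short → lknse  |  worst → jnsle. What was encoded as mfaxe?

debut

Treating letters as 0–25, the rule is x ↦ 19x + 7 (mod 26).
Decoding mfaxe: m(12)→11·(12−7)≡3=d; f(5)→11·(5−7)≡4=e; a(0)→11·(0−7)≡1=b; x(23)→11·(23−7)≡20=u; e(4)→11·(4−7)≡19=t (all mod 26).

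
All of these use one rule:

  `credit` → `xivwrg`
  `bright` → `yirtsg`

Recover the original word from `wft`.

Each pair mirrors across the alphabet (c↔x, r↔i, e↔v): positions sum to 25. Letters are reflected about the middle of the alphabet (position → 25−position): Atbash.
Undoing it on wft: w↔d, f↔u, t↔g.

dug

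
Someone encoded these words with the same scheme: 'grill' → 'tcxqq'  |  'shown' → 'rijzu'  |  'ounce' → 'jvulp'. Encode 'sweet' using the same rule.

g(6)→t(19) and r(17)→c(2) fit y≡15x+7 (mod 26); the inverse of 15 mod 26 is 7. Treating letters as 0–25, the rule is x ↦ 15x + 7 (mod 26).
On sweet: s(18)→15·18+7≡17=r; w(22)→15·22+7≡25=z; e(4)→15·4+7≡15=p; e(4)→15·4+7≡15=p; t(19)→15·19+7≡6=g (all mod 26).

rzppg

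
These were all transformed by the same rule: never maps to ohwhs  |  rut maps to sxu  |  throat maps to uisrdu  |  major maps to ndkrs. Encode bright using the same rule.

cslhiu

The shift depends on letter class: consonant n→o is +1, but vowel e→h is +3. Two shifts are in play — +3 for a/e/i/o/u, +1 for every other letter.
For bright: b(cons)+1=c, r(cons)+1=s, i(vowel)+3=l, g(cons)+1=h, h(cons)+1=i, t(cons)+1=u.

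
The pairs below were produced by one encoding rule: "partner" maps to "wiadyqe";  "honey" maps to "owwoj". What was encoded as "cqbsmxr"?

visible

In partner: p→w is +7, a→i is +8, r→a is +9, t→d is +10 — the shift increases by 1 each position. The shift increases by 1 at each position, starting from +7: 7, 8, 9, ….
Undoing it on cqbsmxr: c−7=v, q−8=i, b−9=s, s−10=i, m−11=b, x−12=l, r−13=e.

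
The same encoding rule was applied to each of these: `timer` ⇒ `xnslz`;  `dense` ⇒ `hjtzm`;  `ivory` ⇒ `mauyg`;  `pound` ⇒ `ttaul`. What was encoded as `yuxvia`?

In timer: t→x is +4, i→n is +5, m→s is +6, e→l is +7 — the shift increases by 1 each position. Letter i (0-indexed) is shifted by i+4, so successive shifts are 4, 5, 6, ….
Undoing it on yuxvia: y−4=u, u−5=p, x−6=r, v−7=o, i−8=a, a−9=r.

uproar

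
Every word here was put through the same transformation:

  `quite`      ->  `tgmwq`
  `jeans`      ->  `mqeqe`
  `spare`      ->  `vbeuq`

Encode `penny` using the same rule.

Shifts by position in quite: pos 0: q→t (+3), pos 1: u→g (+12), pos 2: i→m (+4), pos 3: t→w (+3), pos 4: e→q (+12) — repeating every 3. It's a Vigenère-style cipher with numeric key [3,12,4]: position i shifts by key[i mod 3].
Applying it to penny: p+3=s, e+12=q, n+4=r, n+3=q, y+12=k.

sqrqk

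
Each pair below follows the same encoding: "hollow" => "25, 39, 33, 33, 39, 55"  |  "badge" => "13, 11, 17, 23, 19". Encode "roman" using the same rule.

45, 39, 35, 11, 37

Each letter becomes 2×(its alphabet position, a=1..z=26) + 9.
For roman: r=18→45, o=15→39, m=13→35, a=1→11, n=14→37.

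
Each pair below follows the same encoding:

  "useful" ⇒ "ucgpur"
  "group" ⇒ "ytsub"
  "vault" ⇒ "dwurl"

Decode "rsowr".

This is an affine cipher: with a=0,…,z=25, each position x becomes (9x+22) mod 26.
Reversing it on rsowr: r(17)→3·(17−22)≡11=l; s(18)→3·(18−22)≡14=o; o(14)→3·(14−22)≡2=c; w(22)→3·(22−22)≡0=a; r(17)→3·(17−22)≡11=l (all mod 26).

local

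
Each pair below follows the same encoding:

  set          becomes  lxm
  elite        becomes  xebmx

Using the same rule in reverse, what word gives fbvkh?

Compare letters: s→l is +19, e→x is +19, t→m is +19 — a constant shift. This is a Caesar cipher with shift 19.
Decoding fbvkh: f−19=m, b−19=i, v−19=c, k−19=r, h−19=o.

micro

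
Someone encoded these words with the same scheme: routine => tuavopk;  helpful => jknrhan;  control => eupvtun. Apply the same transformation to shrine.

The shift depends on letter class: consonant r→t is +2, but vowel o→u is +6. The rule splits by letter class: vowels +6, consonants +2.
For shrine: s(cons)+2=u, h(cons)+2=j, r(cons)+2=t, i(vowel)+6=o, n(cons)+2=p, e(vowel)+6=k.

ujtopk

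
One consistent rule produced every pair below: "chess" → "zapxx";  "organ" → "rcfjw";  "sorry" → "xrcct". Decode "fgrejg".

global

c(2)→z(25) and h(7)→a(0) fit y≡21x+9 (mod 26); the inverse of 21 mod 26 is 5. Treating letters as 0–25, the rule is x ↦ 21x + 9 (mod 26).
Undoing it on fgrejg: f(5)→5·(5−9)≡6=g; g(6)→5·(6−9)≡11=l; r(17)→5·(17−9)≡14=o; e(4)→5·(4−9)≡1=b; j(9)→5·(9−9)≡0=a; g(6)→5·(6−9)≡11=l (all mod 26).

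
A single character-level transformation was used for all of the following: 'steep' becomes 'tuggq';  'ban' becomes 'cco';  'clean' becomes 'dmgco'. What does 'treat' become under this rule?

usgcu

The shift depends on letter class: consonant s→t is +1, but vowel e→g is +2. Vowels shift forward by 2 and consonants shift forward by 1.
Applying it to treat: t(cons)+1=u, r(cons)+1=s, e(vowel)+2=g, a(vowel)+2=c, t(cons)+1=u.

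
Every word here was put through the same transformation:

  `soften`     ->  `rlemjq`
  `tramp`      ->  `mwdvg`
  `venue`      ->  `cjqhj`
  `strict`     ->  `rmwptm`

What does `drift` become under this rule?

owpem

Each letter's alphabet position (a=0..z=25) is mapped through 21·x+3 mod 26 — an affine cipher.
For drift: d(3)→21·3+3≡14=o; r(17)→21·17+3≡22=w; i(8)→21·8+3≡15=p; f(5)→21·5+3≡4=e; t(19)→21·19+3≡12=m (all mod 26).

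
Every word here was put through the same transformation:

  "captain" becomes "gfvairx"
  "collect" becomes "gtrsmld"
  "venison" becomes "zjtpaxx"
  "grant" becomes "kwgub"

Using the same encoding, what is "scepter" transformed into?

In captain: c→g is +4, a→f is +5, p→v is +6, t→a is +7 — the shift increases by 1 each position. Letter i (0-indexed) is shifted by i+4, so successive shifts are 4, 5, 6, ….
For scepter: s+4=w, c+5=h, e+6=k, p+7=w, t+8=b, e+9=n, r+10=b.

whkwbnb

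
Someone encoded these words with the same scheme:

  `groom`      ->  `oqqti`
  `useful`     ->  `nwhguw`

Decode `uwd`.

The word is reversed, then every letter is shifted forward by 2.
Undoing it on uwd: shift back: u−2=s, w−2=u, d−2=b → sub; then reverse → bus.

bus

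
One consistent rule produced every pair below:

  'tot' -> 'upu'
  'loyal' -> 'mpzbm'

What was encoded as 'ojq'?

Compare letters: t→u is +1, o→p is +1, t→u is +1 — a constant shift. This is a Caesar cipher with shift 1.
Reversing it on ojq: o−1=n, j−1=i, q−1=p.

nip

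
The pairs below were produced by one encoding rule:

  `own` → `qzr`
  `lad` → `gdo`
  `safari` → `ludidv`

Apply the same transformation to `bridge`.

hjglue

The output letters match the input read backwards, each shifted +3: own reversed is nwo. The word is reversed, then every letter is shifted forward by 3.
On bridge: reverse → egdirb; then shift: e+3=h, g+3=j, d+3=g, i+3=l, r+3=u, b+3=e.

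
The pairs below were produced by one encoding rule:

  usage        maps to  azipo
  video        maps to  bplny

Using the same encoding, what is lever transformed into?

In usage: u→a is +6, s→z is +7, a→i is +8, g→p is +9 — the shift increases by 1 each position. Letter i (0-indexed) is shifted by i+6, so successive shifts are 6, 7, 8, ….
For lever: l+6=r, e+7=l, v+8=d, e+9=n, r+10=b.

rldnb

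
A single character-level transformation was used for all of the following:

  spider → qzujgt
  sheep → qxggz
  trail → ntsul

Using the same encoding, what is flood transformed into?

Each letter's alphabet position (a=0..z=25) is mapped through 23·x+18 mod 26 — an affine cipher.
Applying it to flood: f(5)→23·5+18≡3=d; l(11)→23·11+18≡11=l; o(14)→23·14+18≡2=c; o(14)→23·14+18≡2=c; d(3)→23·3+18≡9=j (all mod 26).

dlccj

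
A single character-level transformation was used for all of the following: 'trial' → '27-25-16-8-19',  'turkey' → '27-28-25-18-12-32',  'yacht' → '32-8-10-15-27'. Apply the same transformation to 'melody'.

20-12-19-22-11-32

The number is (letter's place in the alphabet, a=1) + 7.
For melody: m=13→20, e=5→12, l=12→19, o=15→22, d=4→11, y=25→32.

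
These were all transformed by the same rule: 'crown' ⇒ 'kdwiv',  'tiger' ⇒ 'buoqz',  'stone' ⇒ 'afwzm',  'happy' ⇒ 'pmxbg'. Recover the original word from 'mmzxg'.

Shifts by position in crown: pos 0: c→k (+8), pos 1: r→d (+12), pos 2: o→w (+8), pos 3: w→i (+12) — repeating every 2. A repeating key of period 2 is used — shifts +8, +12 over and over.
Reversing it on mmzxg: m−8=e, m−12=a, z−8=r, x−12=l, g−8=y.

early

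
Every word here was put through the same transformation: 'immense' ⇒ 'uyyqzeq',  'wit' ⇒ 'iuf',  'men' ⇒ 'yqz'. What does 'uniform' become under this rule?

gzurady

Compare letters: i→u is +12, m→y is +12, m→y is +12 — a constant shift. It's a constant shift of +12 (ROT12).
On uniform: u+12=g, n+12=z, i+12=u, f+12=r, o+12=a, r+12=d, m+12=y.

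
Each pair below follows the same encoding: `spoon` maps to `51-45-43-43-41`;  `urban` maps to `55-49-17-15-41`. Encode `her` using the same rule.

29-23-49

s(#19)→51 and p(#16)→45: differences scale by 2, so n = 2·pos + 13. The formula is n = 2×(alphabet index, a=1) + 13.
On her: h=8→29, e=5→23, r=18→49.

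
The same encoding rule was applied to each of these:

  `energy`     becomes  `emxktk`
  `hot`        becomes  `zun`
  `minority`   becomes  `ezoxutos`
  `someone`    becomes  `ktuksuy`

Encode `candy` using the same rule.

ejtgi

The output letters match the input read backwards, each shifted +6: energy reversed is ygrene. Read the word backwards and shift each letter +6.
On candy: reverse → ydnac; then shift: y+6=e, d+6=j, n+6=t, a+6=g, c+6=i.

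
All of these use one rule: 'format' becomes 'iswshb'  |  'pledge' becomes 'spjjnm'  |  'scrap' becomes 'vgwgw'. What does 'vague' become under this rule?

Letter i (0-indexed) is shifted by i+3, so successive shifts are 3, 4, 5, ….
Applying it to vague: v+3=y, a+4=e, g+5=l, u+6=a, e+7=l.

yelal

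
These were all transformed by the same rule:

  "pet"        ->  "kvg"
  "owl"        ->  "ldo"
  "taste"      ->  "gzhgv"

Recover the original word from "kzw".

Each pair mirrors across the alphabet (p↔k, e↔v, t↔g): positions sum to 25. Each letter is replaced by its mirror in the alphabet: a↔z, b↔y, c↔x, and so on (the Atbash cipher).
Reversing it on kzw: k↔p, z↔a, w↔d.

pad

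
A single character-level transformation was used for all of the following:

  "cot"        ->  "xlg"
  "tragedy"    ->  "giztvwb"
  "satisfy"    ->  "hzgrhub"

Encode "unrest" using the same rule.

fmivhg

Each letter is replaced by its mirror in the alphabet: a↔z, b↔y, c↔x, and so on (the Atbash cipher).
Applying it to unrest: u↔f, n↔m, r↔i, e↔v, s↔h, t↔g.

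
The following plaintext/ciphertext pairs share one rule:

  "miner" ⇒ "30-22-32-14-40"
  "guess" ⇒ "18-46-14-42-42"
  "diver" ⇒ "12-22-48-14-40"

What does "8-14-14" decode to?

bee

m(#13)→30 and i(#9)→22: differences scale by 2, so n = 2·pos + 4. With a=1..z=26, the number is 2·pos + 4.
Reversing it on 8-14-14: 8→(8−4)÷2=2=b, 14→(14−4)÷2=5=e, 14→(14−4)÷2=5=e.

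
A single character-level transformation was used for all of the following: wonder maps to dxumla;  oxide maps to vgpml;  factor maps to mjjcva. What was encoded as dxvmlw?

wooden

Shifts by position in wonder: pos 0: w→d (+7), pos 1: o→x (+9), pos 2: n→u (+7), pos 3: d→m (+9) — repeating every 2. A repeating key of period 2 is used — shifts +7, +9 over and over.
Undoing it on dxvmlw: d−7=w, x−9=o, v−7=o, m−9=d, l−7=e, w−9=n.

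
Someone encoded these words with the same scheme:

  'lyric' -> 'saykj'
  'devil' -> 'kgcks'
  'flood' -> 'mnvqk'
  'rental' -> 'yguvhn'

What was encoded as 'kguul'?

dense

Shifts by position in lyric: pos 0: l→s (+7), pos 1: y→a (+2), pos 2: r→y (+7), pos 3: i→k (+2) — repeating every 2. It's a Vigenère-style cipher with numeric key [7,2]: position i shifts by key[i mod 2].
Decoding kguul: k−7=d, g−2=e, u−7=n, u−2=s, l−7=e.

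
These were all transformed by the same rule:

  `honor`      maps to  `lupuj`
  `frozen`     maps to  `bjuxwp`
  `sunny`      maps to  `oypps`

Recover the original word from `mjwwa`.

h(7)→l(11) and o(14)→u(20) fit y≡5x+2 (mod 26); the inverse of 5 mod 26 is 21. Each letter's alphabet position (a=0..z=25) is mapped through 5·x+2 mod 26 — an affine cipher.
Reversing it on mjwwa: m(12)→21·(12−2)≡2=c; j(9)→21·(9−2)≡17=r; w(22)→21·(22−2)≡4=e; w(22)→21·(22−2)≡4=e; a(0)→21·(0−2)≡10=k (all mod 26).

creek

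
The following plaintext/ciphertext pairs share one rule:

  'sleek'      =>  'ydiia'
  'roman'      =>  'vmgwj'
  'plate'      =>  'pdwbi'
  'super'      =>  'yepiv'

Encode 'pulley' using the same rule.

peddiq

Each letter's alphabet position (a=0..z=25) is mapped through 3·x+22 mod 26 — an affine cipher.
For pulley: p(15)→3·15+22≡15=p; u(20)→3·20+22≡4=e; l(11)→3·11+22≡3=d; l(11)→3·11+22≡3=d; e(4)→3·4+22≡8=i; y(24)→3·24+22≡16=q (all mod 26).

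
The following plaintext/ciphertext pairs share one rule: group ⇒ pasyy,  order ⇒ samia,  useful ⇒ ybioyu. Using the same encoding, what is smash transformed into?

bvebq

The shift depends on letter class: consonant g→p is +9, but vowel o→s is +4. The rule splits by letter class: vowels +4, consonants +9.
On smash: s(cons)+9=b, m(cons)+9=v, a(vowel)+4=e, s(cons)+9=b, h(cons)+9=q.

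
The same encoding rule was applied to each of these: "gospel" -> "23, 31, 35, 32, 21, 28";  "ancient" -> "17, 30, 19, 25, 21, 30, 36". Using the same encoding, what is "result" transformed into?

g is letter #7 and maps to 23: an offset of 16. The number is (letter's place in the alphabet, a=1) + 16.
On result: r=18→34, e=5→21, s=19→35, u=21→37, l=12→28, t=20→36.

34, 21, 35, 37, 28, 36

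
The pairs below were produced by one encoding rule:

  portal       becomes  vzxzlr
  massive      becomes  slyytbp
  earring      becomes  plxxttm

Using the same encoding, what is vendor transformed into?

bptjzx

The shift depends on letter class: consonant p→v is +6, but vowel o→z is +11. The rule splits by letter class: vowels +11, consonants +6.
On vendor: v(cons)+6=b, e(vowel)+11=p, n(cons)+6=t, d(cons)+6=j, o(vowel)+11=z, r(cons)+6=x.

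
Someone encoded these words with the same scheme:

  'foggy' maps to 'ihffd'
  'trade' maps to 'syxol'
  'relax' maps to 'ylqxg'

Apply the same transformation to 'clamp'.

rqxne

f(5)→i(8) and o(14)→h(7) fit y≡23x+23 (mod 26); the inverse of 23 mod 26 is 17. This is an affine cipher: with a=0,…,z=25, each position x becomes (23x+23) mod 26.
On clamp: c(2)→23·2+23≡17=r; l(11)→23·11+23≡16=q; a(0)→23·0+23≡23=x; m(12)→23·12+23≡13=n; p(15)→23·15+23≡4=e (all mod 26).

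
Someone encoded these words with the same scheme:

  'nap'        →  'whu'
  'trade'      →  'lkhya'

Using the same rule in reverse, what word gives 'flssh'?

The output letters match the input read backwards, each shifted +7: nap reversed is pan. Two steps: reverse the string, then apply a Caesar shift of +7.
Undoing it on flssh: shift back: f−7=y, l−7=e, s−7=l, s−7=l, h−7=a → yella; then reverse → alley.

alley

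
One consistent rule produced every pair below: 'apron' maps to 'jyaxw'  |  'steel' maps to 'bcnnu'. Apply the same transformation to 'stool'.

Each letter is shifted forward by 9 in the alphabet (a Caesar shift of +9).
Applying it to stool: s+9=b, t+9=c, o+9=x, o+9=x, l+9=u.

bcxxu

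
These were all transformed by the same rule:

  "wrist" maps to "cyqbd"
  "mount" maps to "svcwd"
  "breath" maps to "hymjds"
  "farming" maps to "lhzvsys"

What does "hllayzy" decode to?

In wrist: w→c is +6, r→y is +7, i→q is +8, s→b is +9 — the shift increases by 1 each position. Letter i (0-indexed) is shifted by i+6, so successive shifts are 6, 7, 8, ….
Reversing it on hllayzy: h−6=b, l−7=e, l−8=d, a−9=r, y−10=o, z−11=o, y−12=m.

bedroom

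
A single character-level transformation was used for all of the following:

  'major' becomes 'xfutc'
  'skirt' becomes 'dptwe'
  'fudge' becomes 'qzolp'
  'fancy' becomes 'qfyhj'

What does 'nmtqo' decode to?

Shifts by position in major: pos 0: m→x (+11), pos 1: a→f (+5), pos 2: j→u (+11), pos 3: o→t (+5) — repeating every 2. A repeating key of period 2 is used — shifts +11, +5 over and over.
Reversing it on nmtqo: n−11=c, m−5=h, t−11=i, q−5=l, o−11=d.

child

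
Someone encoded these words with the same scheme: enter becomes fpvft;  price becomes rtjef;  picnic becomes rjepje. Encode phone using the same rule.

The shift depends on letter class: consonant n→p is +2, but vowel e→f is +1. The rule splits by letter class: vowels +1, consonants +2.
Applying it to phone: p(cons)+2=r, h(cons)+2=j, o(vowel)+1=p, n(cons)+2=p, e(vowel)+1=f.

rjppf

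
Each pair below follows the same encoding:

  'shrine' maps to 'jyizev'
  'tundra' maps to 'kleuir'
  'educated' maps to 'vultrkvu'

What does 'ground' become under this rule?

xifleu

It's a constant shift of +17 (ROT17).
Applying it to ground: g+17=x, r+17=i, o+17=f, u+17=l, n+17=e, d+17=u.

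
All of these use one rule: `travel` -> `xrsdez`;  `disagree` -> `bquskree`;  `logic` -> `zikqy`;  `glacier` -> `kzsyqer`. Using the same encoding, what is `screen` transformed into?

uyreef

t(19)→x(23) and r(17)→r(17) fit y≡3x+18 (mod 26); the inverse of 3 mod 26 is 9. Treating letters as 0–25, the rule is x ↦ 3x + 18 (mod 26).
For screen: s(18)→3·18+18≡20=u; c(2)→3·2+18≡24=y; r(17)→3·17+18≡17=r; e(4)→3·4+18≡4=e; e(4)→3·4+18≡4=e; n(13)→3·13+18≡5=f (all mod 26).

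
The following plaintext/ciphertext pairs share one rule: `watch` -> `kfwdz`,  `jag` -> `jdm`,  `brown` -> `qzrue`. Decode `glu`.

rid

The output letters match the input read backwards, each shifted +3: watch reversed is hctaw. Two steps: reverse the string, then apply a Caesar shift of +3.
Undoing it on glu: shift back: g−3=d, l−3=i, u−3=r → dir; then reverse → rid.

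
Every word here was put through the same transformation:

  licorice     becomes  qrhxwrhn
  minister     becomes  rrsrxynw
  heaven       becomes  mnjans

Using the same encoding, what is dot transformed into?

ixy

The shift depends on letter class: consonant l→q is +5, but vowel i→r is +9. Two shifts are in play — +9 for a/e/i/o/u, +5 for every other letter.
On dot: d(cons)+5=i, o(vowel)+9=x, t(cons)+5=y.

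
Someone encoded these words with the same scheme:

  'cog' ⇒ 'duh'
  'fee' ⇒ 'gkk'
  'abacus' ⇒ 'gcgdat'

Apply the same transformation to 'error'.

kssus

The shift depends on letter class: consonant c→d is +1, but vowel o→u is +6. Vowels shift forward by 6 and consonants shift forward by 1.
For error: e(vowel)+6=k, r(cons)+1=s, r(cons)+1=s, o(vowel)+6=u, r(cons)+1=s.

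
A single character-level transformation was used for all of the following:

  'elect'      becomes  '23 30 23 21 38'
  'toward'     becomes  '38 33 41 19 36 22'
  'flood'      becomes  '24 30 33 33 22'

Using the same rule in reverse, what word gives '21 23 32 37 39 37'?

e is letter #5 and maps to 23: an offset of 18. Each letter is replaced by its alphabet position (a=1..z=26) + 18.
Decoding 21 23 32 37 39 37: 21→(21−18)÷1=3=c, 23→(23−18)÷1=5=e, 32→(32−18)÷1=14=n, 37→(37−18)÷1=19=s, 39→(39−18)÷1=21=u, 37→(37−18)÷1=19=s.

census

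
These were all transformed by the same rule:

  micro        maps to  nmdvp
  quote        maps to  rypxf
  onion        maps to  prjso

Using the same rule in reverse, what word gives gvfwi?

fresh

It's a Vigenère-style cipher with numeric key [1,4]: position i shifts by key[i mod 2].
Decoding gvfwi: g−1=f, v−4=r, f−1=e, w−4=s, i−1=h.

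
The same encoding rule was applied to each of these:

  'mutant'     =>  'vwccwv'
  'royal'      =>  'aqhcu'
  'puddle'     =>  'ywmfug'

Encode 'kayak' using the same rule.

tchct

Shifts by position in mutant: pos 0: m→v (+9), pos 1: u→w (+2), pos 2: t→c (+9), pos 3: a→c (+2) — repeating every 2. It's a Vigenère-style cipher with numeric key [9,2]: position i shifts by key[i mod 2].
Applying it to kayak: k+9=t, a+2=c, y+9=h, a+2=c, k+9=t.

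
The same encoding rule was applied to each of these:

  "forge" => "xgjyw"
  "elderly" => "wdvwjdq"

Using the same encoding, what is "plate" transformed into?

hdslw

Compare letters: f→x is +18, o→g is +18, r→j is +18 — a constant shift. Each letter is shifted forward by 18 in the alphabet (a Caesar shift of +18).
On plate: p+18=h, l+18=d, a+18=s, t+18=l, e+18=w.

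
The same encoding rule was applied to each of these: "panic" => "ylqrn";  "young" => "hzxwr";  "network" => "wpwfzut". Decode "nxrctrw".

Shifts by position in panic: pos 0: p→y (+9), pos 1: a→l (+11), pos 2: n→q (+3), pos 3: i→r (+9), pos 4: c→n (+11) — repeating every 3. A repeating key of period 3 is used — shifts +9, +11, +3 over and over.
Undoing it on nxrctrw: n−9=e, x−11=m, r−3=o, c−9=t, t−11=i, r−3=o, w−9=n.

emotion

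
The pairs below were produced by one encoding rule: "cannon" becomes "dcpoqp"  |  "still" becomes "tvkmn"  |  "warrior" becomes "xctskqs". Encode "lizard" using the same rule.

A repeating key of period 3 is used — shifts +1, +2, +2 over and over.
For lizard: l+1=m, i+2=k, z+2=b, a+1=b, r+2=t, d+2=f.

mkbbtf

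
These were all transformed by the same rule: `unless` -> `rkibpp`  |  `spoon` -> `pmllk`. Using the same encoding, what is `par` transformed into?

mxo

This is a Caesar cipher with shift 23.
On par: p+23=m, a+23=x, r+23=o.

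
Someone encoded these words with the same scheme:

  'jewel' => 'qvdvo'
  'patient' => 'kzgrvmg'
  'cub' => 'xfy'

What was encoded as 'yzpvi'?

baker

Each pair mirrors across the alphabet (j↔q, e↔v, w↔d): positions sum to 25. Letters are reflected about the middle of the alphabet (position → 25−position): Atbash.
Reversing it on yzpvi: y↔b, z↔a, p↔k, v↔e, i↔r.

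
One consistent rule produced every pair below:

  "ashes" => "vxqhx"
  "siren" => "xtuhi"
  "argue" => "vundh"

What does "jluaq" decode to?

worth

a(0)→v(21) and s(18)→x(23) fit y≡3x+21 (mod 26); the inverse of 3 mod 26 is 9. Each letter's alphabet position (a=0..z=25) is mapped through 3·x+21 mod 26 — an affine cipher.
Undoing it on jluaq: j(9)→9·(9−21)≡22=w; l(11)→9·(11−21)≡14=o; u(20)→9·(20−21)≡17=r; a(0)→9·(0−21)≡19=t; q(16)→9·(16−21)≡7=h (all mod 26).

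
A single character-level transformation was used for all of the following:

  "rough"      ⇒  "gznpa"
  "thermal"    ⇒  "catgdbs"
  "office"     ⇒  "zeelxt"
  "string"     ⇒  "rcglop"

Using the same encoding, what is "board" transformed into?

Each letter's alphabet position (a=0..z=25) is mapped through 11·x+1 mod 26 — an affine cipher.
Applying it to board: b(1)→11·1+1≡12=m; o(14)→11·14+1≡25=z; a(0)→11·0+1≡1=b; r(17)→11·17+1≡6=g; d(3)→11·3+1≡8=i (all mod 26).

mzbgi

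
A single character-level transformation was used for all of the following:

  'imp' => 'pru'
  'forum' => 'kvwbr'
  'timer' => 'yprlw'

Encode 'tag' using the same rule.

yhl

The shift depends on letter class: consonant m→r is +5, but vowel i→p is +7. The rule splits by letter class: vowels +7, consonants +5.
Applying it to tag: t(cons)+5=y, a(vowel)+7=h, g(cons)+5=l.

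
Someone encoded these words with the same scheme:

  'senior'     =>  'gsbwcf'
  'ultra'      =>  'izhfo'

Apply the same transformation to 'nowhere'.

bckvsfs

Compare letters: s→g is +14, e→s is +14, n→b is +14 — a constant shift. Each letter is shifted forward by 14 in the alphabet (a Caesar shift of +14).
For nowhere: n+14=b, o+14=c, w+14=k, h+14=v, e+14=s, r+14=f, e+14=s.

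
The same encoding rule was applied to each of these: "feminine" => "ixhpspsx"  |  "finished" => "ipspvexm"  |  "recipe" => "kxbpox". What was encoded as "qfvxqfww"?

This is an affine cipher: with a=0,…,z=25, each position x becomes (11x+5) mod 26.
Decoding qfvxqfww: q(16)→19·(16−5)≡1=b; f(5)→19·(5−5)≡0=a; v(21)→19·(21−5)≡18=s; x(23)→19·(23−5)≡4=e; q(16)→19·(16−5)≡1=b; f(5)→19·(5−5)≡0=a; w(22)→19·(22−5)≡11=l; w(22)→19·(22−5)≡11=l (all mod 26).

baseball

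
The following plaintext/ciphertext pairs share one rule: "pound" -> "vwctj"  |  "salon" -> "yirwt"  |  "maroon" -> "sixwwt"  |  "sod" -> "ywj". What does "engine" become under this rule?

mtmqtm

Two shifts are in play — +8 for a/e/i/o/u, +6 for every other letter.
On engine: e(vowel)+8=m, n(cons)+6=t, g(cons)+6=m, i(vowel)+8=q, n(cons)+6=t, e(vowel)+8=m.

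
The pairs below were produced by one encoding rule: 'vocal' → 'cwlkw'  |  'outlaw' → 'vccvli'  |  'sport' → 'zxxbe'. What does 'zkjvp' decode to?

In vocal: v→c is +7, o→w is +8, c→l is +9, a→k is +10 — the shift increases by 1 each position. Each letter shifts forward by (position + 7), i.e. 7, 8, 9, … — the shift grows by one for each successive letter.
Decoding zkjvp: z−7=s, k−8=c, j−9=a, v−10=l, p−11=e.

scale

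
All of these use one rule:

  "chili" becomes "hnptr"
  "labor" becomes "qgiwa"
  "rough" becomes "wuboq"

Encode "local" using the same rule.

qujiu

In chili: c→h is +5, h→n is +6, i→p is +7, l→t is +8 — the shift increases by 1 each position. Each letter shifts forward by (position + 5), i.e. 5, 6, 7, … — the shift grows by one for each successive letter.
For local: l+5=q, o+6=u, c+7=j, a+8=i, l+9=u.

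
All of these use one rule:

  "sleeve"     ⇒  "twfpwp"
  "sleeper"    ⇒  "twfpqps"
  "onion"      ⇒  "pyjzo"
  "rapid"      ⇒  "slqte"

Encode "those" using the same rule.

uspdf

The shifts repeat in a cycle of length 2: positions 0,1,… shift by +1, +11, then the pattern repeats.
Applying it to those: t+1=u, h+11=s, o+1=p, s+11=d, e+1=f.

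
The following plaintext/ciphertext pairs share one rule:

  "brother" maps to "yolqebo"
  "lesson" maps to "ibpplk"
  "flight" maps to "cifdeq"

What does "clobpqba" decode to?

Compare letters: b→y is +23, r→o is +23, o→l is +23 — a constant shift. Each letter is shifted forward by 23 in the alphabet (a Caesar shift of +23).
Reversing it on clobpqba: c−23=f, l−23=o, o−23=r, b−23=e, p−23=s, q−23=t, b−23=e, a−23=d.

forested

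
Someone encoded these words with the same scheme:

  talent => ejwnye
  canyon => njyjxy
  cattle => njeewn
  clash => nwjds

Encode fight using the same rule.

The shift depends on letter class: consonant t→e is +11, but vowel a→j is +9. Vowels shift forward by 9 and consonants shift forward by 11.
Applying it to fight: f(cons)+11=q, i(vowel)+9=r, g(cons)+11=r, h(cons)+11=s, t(cons)+11=e.

qrrse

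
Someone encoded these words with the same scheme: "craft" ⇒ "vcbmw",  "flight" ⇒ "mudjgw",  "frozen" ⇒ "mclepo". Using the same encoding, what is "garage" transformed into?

Each letter's alphabet position (a=0..z=25) is mapped through 23·x+1 mod 26 — an affine cipher.
For garage: g(6)→23·6+1≡9=j; a(0)→23·0+1≡1=b; r(17)→23·17+1≡2=c; a(0)→23·0+1≡1=b; g(6)→23·6+1≡9=j; e(4)→23·4+1≡15=p (all mod 26).

jbcbjp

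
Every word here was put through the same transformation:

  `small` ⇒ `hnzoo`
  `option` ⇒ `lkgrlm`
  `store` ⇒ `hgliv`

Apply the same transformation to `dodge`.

wlwtv

Each letter is replaced by its mirror in the alphabet: a↔z, b↔y, c↔x, and so on (the Atbash cipher).
Applying it to dodge: d↔w, o↔l, d↔w, g↔t, e↔v.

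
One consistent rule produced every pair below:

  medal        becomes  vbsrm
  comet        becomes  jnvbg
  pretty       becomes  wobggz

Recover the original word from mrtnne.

m(12)→v(21) and e(4)→b(1) fit y≡9x+17 (mod 26); the inverse of 9 mod 26 is 3. Treating letters as 0–25, the rule is x ↦ 9x + 17 (mod 26).
Decoding mrtnne: m(12)→3·(12−17)≡11=l; r(17)→3·(17−17)≡0=a; t(19)→3·(19−17)≡6=g; n(13)→3·(13−17)≡14=o; n(13)→3·(13−17)≡14=o; e(4)→3·(4−17)≡13=n (all mod 26).

lagoon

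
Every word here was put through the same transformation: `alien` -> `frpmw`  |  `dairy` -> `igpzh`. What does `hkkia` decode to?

cedar

In alien: a→f is +5, l→r is +6, i→p is +7, e→m is +8 — the shift increases by 1 each position. Each letter shifts forward by (position + 5), i.e. 5, 6, 7, … — the shift grows by one for each successive letter.
Undoing it on hkkia: h−5=c, k−6=e, k−7=d, i−8=a, a−9=r.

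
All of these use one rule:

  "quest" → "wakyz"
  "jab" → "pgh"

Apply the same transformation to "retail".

Every letter moves 6 places later in the alphabet, wrapping around z→a.
On retail: r+6=x, e+6=k, t+6=z, a+6=g, i+6=o, l+6=r.

xkzgor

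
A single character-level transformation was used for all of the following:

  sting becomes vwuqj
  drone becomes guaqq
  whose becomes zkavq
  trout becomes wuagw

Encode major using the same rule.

The shift depends on letter class: consonant s→v is +3, but vowel i→u is +12. Two shifts are in play — +12 for a/e/i/o/u, +3 for every other letter.
On major: m(cons)+3=p, a(vowel)+12=m, j(cons)+3=m, o(vowel)+12=a, r(cons)+3=u.

pmmau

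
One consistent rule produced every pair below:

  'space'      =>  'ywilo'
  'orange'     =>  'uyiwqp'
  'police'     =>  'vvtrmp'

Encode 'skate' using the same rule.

yrico

In space: s→y is +6, p→w is +7, a→i is +8, c→l is +9 — the shift increases by 1 each position. The shift increases by 1 at each position, starting from +6: 6, 7, 8, ….
Applying it to skate: s+6=y, k+7=r, a+8=i, t+9=c, e+10=o.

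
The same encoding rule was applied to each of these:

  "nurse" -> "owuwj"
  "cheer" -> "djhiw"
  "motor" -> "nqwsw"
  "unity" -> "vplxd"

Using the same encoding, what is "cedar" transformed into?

In nurse: n→o is +1, u→w is +2, r→u is +3, s→w is +4 — the shift increases by 1 each position. Each letter shifts forward by (position + 1), i.e. 1, 2, 3, … — the shift grows by one for each successive letter.
On cedar: c+1=d, e+2=g, d+3=g, a+4=e, r+5=w.

dggew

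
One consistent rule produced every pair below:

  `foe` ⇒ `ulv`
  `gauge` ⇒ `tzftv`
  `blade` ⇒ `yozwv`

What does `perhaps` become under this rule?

kviszkh

Each pair mirrors across the alphabet (f↔u, o↔l, e↔v): positions sum to 25. Each letter is replaced by its mirror in the alphabet: a↔z, b↔y, c↔x, and so on (the Atbash cipher).
Applying it to perhaps: p↔k, e↔v, r↔i, h↔s, a↔z, p↔k, s↔h.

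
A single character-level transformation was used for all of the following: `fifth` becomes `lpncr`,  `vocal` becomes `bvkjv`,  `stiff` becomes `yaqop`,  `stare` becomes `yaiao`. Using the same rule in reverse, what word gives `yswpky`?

The shift increases by 1 at each position, starting from +6: 6, 7, 8, ….
Undoing it on yswpky: y−6=s, s−7=l, w−8=o, p−9=g, k−10=a, y−11=n.

slogan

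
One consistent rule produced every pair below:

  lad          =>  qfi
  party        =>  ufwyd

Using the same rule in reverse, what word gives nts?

Each letter is shifted forward by 5 in the alphabet (a Caesar shift of +5).
Reversing it on nts: n−5=i, t−5=o, s−5=n.

ion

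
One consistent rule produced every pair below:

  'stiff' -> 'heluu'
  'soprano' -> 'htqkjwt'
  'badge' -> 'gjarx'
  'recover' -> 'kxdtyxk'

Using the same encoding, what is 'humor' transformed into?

obztk

s(18)→h(7) and t(19)→e(4) fit y≡23x+9 (mod 26); the inverse of 23 mod 26 is 17. Treating letters as 0–25, the rule is x ↦ 23x + 9 (mod 26).
On humor: h(7)→23·7+9≡14=o; u(20)→23·20+9≡1=b; m(12)→23·12+9≡25=z; o(14)→23·14+9≡19=t; r(17)→23·17+9≡10=k (all mod 26).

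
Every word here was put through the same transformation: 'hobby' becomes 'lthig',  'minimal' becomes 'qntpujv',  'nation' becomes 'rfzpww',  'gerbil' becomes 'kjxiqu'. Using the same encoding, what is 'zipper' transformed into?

The shift increases by 1 at each position, starting from +4: 4, 5, 6, ….
On zipper: z+4=d, i+5=n, p+6=v, p+7=w, e+8=m, r+9=a.

dnvwma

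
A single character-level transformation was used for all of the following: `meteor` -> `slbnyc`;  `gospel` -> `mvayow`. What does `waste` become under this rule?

chaco

In meteor: m→s is +6, e→l is +7, t→b is +8, e→n is +9 — the shift increases by 1 each position. The shift increases by 1 at each position, starting from +6: 6, 7, 8, ….
On waste: w+6=c, a+7=h, s+8=a, t+9=c, e+10=o.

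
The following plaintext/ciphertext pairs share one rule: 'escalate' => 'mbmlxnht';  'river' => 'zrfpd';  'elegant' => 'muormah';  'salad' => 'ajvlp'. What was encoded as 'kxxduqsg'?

In escalate: e→m is +8, s→b is +9, c→m is +10, a→l is +11 — the shift increases by 1 each position. The shift increases by 1 at each position, starting from +8: 8, 9, 10, ….
Reversing it on kxxduqsg: k−8=c, x−9=o, x−10=n, d−11=s, u−12=i, q−13=d, s−14=e, g−15=r.

consider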